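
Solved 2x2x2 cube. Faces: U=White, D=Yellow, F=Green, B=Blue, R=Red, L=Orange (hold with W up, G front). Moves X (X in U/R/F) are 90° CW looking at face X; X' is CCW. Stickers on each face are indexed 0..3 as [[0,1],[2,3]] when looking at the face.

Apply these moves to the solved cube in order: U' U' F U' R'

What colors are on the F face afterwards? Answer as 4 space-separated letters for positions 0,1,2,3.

After move 1 (U'): U=WWWW F=OOGG R=GGRR B=RRBB L=BBOO
After move 2 (U'): U=WWWW F=BBGG R=OORR B=GGBB L=RROO
After move 3 (F): F=GBGB U=WWOR R=WOWR D=ROYY L=RYOY
After move 4 (U'): U=WRWO F=RYGB R=GBWR B=WOBB L=GGOY
After move 5 (R'): R=BRGW U=WBWW F=RRGO D=RYYB B=YOOB
Query: F face = RRGO

Answer: R R G O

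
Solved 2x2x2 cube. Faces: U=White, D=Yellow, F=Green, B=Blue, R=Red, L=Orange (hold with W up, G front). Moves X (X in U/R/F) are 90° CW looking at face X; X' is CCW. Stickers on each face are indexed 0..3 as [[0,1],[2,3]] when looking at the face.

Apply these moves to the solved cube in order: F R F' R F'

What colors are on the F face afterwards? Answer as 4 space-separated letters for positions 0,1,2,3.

After move 1 (F): F=GGGG U=WWOO R=WRWR D=RRYY L=OYOY
After move 2 (R): R=WWRR U=WGOG F=GRGY D=RBYB B=OBWB
After move 3 (F'): F=RYGG U=WGWR R=BWRR D=YYYB L=OGOO
After move 4 (R): R=RBRW U=WYWG F=RYGB D=YWYO B=RBGB
After move 5 (F'): F=YBRG U=WYRR R=WBYW D=GOYO L=OGOW
Query: F face = YBRG

Answer: Y B R G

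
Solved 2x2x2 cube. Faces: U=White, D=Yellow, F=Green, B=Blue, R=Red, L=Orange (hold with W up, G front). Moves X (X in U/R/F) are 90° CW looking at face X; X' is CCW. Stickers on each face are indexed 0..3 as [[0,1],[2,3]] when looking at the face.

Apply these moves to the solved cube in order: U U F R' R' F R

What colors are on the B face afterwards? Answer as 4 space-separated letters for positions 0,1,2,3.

Answer: Y G O B

Derivation:
After move 1 (U): U=WWWW F=RRGG R=BBRR B=OOBB L=GGOO
After move 2 (U): U=WWWW F=BBGG R=OORR B=GGBB L=RROO
After move 3 (F): F=GBGB U=WWOR R=WOWR D=ROYY L=RYOY
After move 4 (R'): R=ORWW U=WBOG F=GWGR D=RBYB B=YGOB
After move 5 (R'): R=RWOW U=WOOY F=GBGG D=RWYR B=BGBB
After move 6 (F): F=GGGB U=WOYY R=OWYW D=ORYR L=RROW
After move 7 (R): R=YOWW U=WGYB F=GRGR D=OBYB B=YGOB
Query: B face = YGOB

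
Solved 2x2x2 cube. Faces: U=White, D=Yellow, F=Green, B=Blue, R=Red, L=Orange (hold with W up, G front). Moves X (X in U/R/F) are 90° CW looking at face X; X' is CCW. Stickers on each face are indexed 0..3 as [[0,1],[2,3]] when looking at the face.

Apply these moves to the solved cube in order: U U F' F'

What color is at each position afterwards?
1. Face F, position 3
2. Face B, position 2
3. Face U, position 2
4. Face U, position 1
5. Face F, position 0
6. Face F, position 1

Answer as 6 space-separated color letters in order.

Answer: B B Y W G G

Derivation:
After move 1 (U): U=WWWW F=RRGG R=BBRR B=OOBB L=GGOO
After move 2 (U): U=WWWW F=BBGG R=OORR B=GGBB L=RROO
After move 3 (F'): F=BGBG U=WWOR R=YOYR D=ROYY L=RWOW
After move 4 (F'): F=GGBB U=WWYY R=OORR D=WWYY L=RROO
Query 1: F[3] = B
Query 2: B[2] = B
Query 3: U[2] = Y
Query 4: U[1] = W
Query 5: F[0] = G
Query 6: F[1] = G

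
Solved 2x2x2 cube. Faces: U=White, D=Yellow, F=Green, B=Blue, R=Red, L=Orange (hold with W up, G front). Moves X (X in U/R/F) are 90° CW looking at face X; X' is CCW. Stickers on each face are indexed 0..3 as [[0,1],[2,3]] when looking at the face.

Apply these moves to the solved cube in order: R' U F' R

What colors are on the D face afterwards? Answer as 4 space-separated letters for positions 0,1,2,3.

Answer: W Y Y O

Derivation:
After move 1 (R'): R=RRRR U=WBWB F=GWGW D=YGYG B=YBYB
After move 2 (U): U=WWBB F=RRGW R=YBRR B=OOYB L=GWOO
After move 3 (F'): F=RWRG U=WWYR R=GBYR D=WOYG L=GBOB
After move 4 (R): R=YGRB U=WWYG F=RORG D=WYYO B=ROWB
Query: D face = WYYO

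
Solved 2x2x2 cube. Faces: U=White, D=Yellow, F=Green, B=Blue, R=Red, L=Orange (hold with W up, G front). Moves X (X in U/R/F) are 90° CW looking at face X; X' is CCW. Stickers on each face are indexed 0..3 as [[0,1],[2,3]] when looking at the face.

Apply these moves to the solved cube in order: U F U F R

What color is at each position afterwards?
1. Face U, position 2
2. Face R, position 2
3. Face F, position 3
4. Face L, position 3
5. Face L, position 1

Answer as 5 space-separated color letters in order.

Answer: Y R Y B R

Derivation:
After move 1 (U): U=WWWW F=RRGG R=BBRR B=OOBB L=GGOO
After move 2 (F): F=GRGR U=WWOG R=WBWR D=RBYY L=GYOY
After move 3 (U): U=OWGW F=WBGR R=OOWR B=GYBB L=GROY
After move 4 (F): F=GWRB U=OWYR R=GOWR D=WOYY L=GROB
After move 5 (R): R=WGRO U=OWYB F=GORY D=WBYG B=RYWB
Query 1: U[2] = Y
Query 2: R[2] = R
Query 3: F[3] = Y
Query 4: L[3] = B
Query 5: L[1] = R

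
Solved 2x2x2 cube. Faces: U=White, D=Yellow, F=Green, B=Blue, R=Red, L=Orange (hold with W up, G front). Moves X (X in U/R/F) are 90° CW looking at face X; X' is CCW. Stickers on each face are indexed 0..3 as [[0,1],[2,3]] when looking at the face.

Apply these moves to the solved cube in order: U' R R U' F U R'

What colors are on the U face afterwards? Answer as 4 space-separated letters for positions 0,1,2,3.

Answer: O O R G

Derivation:
After move 1 (U'): U=WWWW F=OOGG R=GGRR B=RRBB L=BBOO
After move 2 (R): R=RGRG U=WOWG F=OYGY D=YBYR B=WRWB
After move 3 (R): R=RRGG U=WYWY F=OBGR D=YWYW B=GROB
After move 4 (U'): U=YYWW F=BBGR R=OBGG B=RROB L=GROO
After move 5 (F): F=GBRB U=YYOR R=WBWG D=GOYW L=GYOW
After move 6 (U): U=OYRY F=WBRB R=RRWG B=GYOB L=GBOW
After move 7 (R'): R=RGRW U=OORG F=WYRY D=GBYB B=WYOB
Query: U face = OORG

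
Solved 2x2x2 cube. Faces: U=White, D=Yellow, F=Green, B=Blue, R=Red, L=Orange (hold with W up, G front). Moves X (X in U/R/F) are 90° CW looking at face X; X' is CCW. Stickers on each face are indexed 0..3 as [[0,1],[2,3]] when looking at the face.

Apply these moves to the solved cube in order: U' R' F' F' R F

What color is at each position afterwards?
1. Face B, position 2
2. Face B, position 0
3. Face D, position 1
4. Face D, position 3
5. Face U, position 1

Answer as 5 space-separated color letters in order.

Answer: B Y B Y G

Derivation:
After move 1 (U'): U=WWWW F=OOGG R=GGRR B=RRBB L=BBOO
After move 2 (R'): R=GRGR U=WBWR F=OWGW D=YOYG B=YRYB
After move 3 (F'): F=WWOG U=WBGG R=ORYR D=BOYG L=BROW
After move 4 (F'): F=WGWO U=WBOY R=ORBR D=RWYG L=BGOG
After move 5 (R): R=BORR U=WGOO F=WWWG D=RYYY B=YRBB
After move 6 (F): F=WWGW U=WGGG R=OOOR D=RBYY L=BROY
Query 1: B[2] = B
Query 2: B[0] = Y
Query 3: D[1] = B
Query 4: D[3] = Y
Query 5: U[1] = G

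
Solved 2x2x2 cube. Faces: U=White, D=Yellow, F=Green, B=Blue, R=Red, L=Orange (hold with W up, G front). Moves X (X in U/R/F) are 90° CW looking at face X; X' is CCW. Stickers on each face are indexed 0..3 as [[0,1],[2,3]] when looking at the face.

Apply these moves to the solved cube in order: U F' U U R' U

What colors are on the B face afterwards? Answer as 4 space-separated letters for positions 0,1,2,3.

After move 1 (U): U=WWWW F=RRGG R=BBRR B=OOBB L=GGOO
After move 2 (F'): F=RGRG U=WWBR R=YBYR D=GOYY L=GWOW
After move 3 (U): U=BWRW F=YBRG R=OOYR B=GWBB L=RGOW
After move 4 (U): U=RBWW F=OORG R=GWYR B=RGBB L=YBOW
After move 5 (R'): R=WRGY U=RBWR F=OBRW D=GOYG B=YGOB
After move 6 (U): U=WRRB F=WRRW R=YGGY B=YBOB L=OBOW
Query: B face = YBOB

Answer: Y B O B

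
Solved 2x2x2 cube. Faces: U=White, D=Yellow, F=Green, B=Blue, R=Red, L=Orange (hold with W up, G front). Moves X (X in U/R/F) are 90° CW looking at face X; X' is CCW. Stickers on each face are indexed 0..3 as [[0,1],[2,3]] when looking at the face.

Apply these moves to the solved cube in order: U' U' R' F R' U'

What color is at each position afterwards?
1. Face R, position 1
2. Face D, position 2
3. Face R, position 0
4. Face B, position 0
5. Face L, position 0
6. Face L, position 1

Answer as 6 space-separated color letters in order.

Answer: B Y G R G G

Derivation:
After move 1 (U'): U=WWWW F=OOGG R=GGRR B=RRBB L=BBOO
After move 2 (U'): U=WWWW F=BBGG R=OORR B=GGBB L=RROO
After move 3 (R'): R=OROR U=WBWG F=BWGW D=YBYG B=YGYB
After move 4 (F): F=GBWW U=WBOR R=WRGR D=OOYG L=RYOB
After move 5 (R'): R=RRWG U=WYOY F=GBWR D=OBYW B=GGOB
After move 6 (U'): U=YYWO F=RYWR R=GBWG B=RROB L=GGOB
Query 1: R[1] = B
Query 2: D[2] = Y
Query 3: R[0] = G
Query 4: B[0] = R
Query 5: L[0] = G
Query 6: L[1] = G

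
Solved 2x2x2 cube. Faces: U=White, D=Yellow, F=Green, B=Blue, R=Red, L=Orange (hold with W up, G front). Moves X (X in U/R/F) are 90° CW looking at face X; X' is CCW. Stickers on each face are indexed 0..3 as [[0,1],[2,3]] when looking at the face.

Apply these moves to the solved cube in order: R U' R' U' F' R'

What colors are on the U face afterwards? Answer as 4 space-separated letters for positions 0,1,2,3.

After move 1 (R): R=RRRR U=WGWG F=GYGY D=YBYB B=WBWB
After move 2 (U'): U=GGWW F=OOGY R=GYRR B=RRWB L=WBOO
After move 3 (R'): R=YRGR U=GWWR F=OGGW D=YOYY B=BRBB
After move 4 (U'): U=WRGW F=WBGW R=OGGR B=YRBB L=BROO
After move 5 (F'): F=BWWG U=WROG R=OGYR D=ROYY L=BWOG
After move 6 (R'): R=GROY U=WBOY F=BRWG D=RWYG B=YROB
Query: U face = WBOY

Answer: W B O Y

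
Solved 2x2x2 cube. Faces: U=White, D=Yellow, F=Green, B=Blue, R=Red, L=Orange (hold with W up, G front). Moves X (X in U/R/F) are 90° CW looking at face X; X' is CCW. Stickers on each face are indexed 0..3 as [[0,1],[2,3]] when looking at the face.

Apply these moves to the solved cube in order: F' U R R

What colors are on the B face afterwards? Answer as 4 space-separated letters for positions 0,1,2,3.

Answer: G W R B

Derivation:
After move 1 (F'): F=GGGG U=WWRR R=YRYR D=OOYY L=OWOW
After move 2 (U): U=RWRW F=YRGG R=BBYR B=OWBB L=GGOW
After move 3 (R): R=YBRB U=RRRG F=YOGY D=OBYO B=WWWB
After move 4 (R): R=RYBB U=RORY F=YBGO D=OWYW B=GWRB
Query: B face = GWRB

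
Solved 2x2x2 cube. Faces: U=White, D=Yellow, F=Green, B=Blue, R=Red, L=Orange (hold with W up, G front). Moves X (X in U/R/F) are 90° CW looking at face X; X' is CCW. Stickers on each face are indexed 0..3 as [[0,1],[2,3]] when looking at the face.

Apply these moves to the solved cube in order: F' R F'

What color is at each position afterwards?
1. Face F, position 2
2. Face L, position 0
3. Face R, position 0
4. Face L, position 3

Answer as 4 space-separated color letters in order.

Answer: G O B R

Derivation:
After move 1 (F'): F=GGGG U=WWRR R=YRYR D=OOYY L=OWOW
After move 2 (R): R=YYRR U=WGRG F=GOGY D=OBYB B=RBWB
After move 3 (F'): F=OYGG U=WGYR R=BYOR D=WWYB L=OGOR
Query 1: F[2] = G
Query 2: L[0] = O
Query 3: R[0] = B
Query 4: L[3] = R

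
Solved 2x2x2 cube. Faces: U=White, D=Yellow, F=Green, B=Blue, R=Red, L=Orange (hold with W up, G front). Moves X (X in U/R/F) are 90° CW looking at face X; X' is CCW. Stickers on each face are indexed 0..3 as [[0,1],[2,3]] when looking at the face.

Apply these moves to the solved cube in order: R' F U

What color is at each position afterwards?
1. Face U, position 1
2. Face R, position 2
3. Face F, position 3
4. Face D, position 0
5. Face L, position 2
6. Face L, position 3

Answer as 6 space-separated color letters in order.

Answer: W B W R O G

Derivation:
After move 1 (R'): R=RRRR U=WBWB F=GWGW D=YGYG B=YBYB
After move 2 (F): F=GGWW U=WBOO R=WRBR D=RRYG L=OYOG
After move 3 (U): U=OWOB F=WRWW R=YBBR B=OYYB L=GGOG
Query 1: U[1] = W
Query 2: R[2] = B
Query 3: F[3] = W
Query 4: D[0] = R
Query 5: L[2] = O
Query 6: L[3] = G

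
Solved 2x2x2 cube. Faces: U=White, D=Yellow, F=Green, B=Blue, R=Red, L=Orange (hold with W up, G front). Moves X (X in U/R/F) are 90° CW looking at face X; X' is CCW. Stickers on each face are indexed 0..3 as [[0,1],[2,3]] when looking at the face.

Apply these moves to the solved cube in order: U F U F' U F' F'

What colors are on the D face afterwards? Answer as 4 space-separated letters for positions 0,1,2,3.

After move 1 (U): U=WWWW F=RRGG R=BBRR B=OOBB L=GGOO
After move 2 (F): F=GRGR U=WWOG R=WBWR D=RBYY L=GYOY
After move 3 (U): U=OWGW F=WBGR R=OOWR B=GYBB L=GROY
After move 4 (F'): F=BRWG U=OWOW R=BORR D=RYYY L=GWOG
After move 5 (U): U=OOWW F=BOWG R=GYRR B=GWBB L=BROG
After move 6 (F'): F=OGBW U=OOGR R=YYRR D=RGYY L=BWOW
After move 7 (F'): F=GWOB U=OOYR R=GYRR D=WWYY L=BROG
Query: D face = WWYY

Answer: W W Y Y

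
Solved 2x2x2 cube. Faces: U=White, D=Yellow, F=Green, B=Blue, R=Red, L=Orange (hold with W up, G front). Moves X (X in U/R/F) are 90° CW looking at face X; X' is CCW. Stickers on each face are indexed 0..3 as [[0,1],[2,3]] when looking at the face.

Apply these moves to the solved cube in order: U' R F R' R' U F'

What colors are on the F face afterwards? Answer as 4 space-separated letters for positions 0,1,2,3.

Answer: G W G Y

Derivation:
After move 1 (U'): U=WWWW F=OOGG R=GGRR B=RRBB L=BBOO
After move 2 (R): R=RGRG U=WOWG F=OYGY D=YBYR B=WRWB
After move 3 (F): F=GOYY U=WOOB R=WGGG D=RRYR L=BYOB
After move 4 (R'): R=GGWG U=WWOW F=GOYB D=ROYY B=RRRB
After move 5 (R'): R=GGGW U=WROR F=GWYW D=ROYB B=YROB
After move 6 (U): U=OWRR F=GGYW R=YRGW B=BYOB L=GWOB
After move 7 (F'): F=GWGY U=OWYG R=ORRW D=WBYB L=GROR
Query: F face = GWGY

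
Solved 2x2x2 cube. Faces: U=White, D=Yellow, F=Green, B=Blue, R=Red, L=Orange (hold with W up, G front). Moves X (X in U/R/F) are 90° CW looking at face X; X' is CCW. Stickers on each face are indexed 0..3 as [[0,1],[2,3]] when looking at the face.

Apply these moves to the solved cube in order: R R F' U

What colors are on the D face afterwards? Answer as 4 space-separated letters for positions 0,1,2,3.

After move 1 (R): R=RRRR U=WGWG F=GYGY D=YBYB B=WBWB
After move 2 (R): R=RRRR U=WYWY F=GBGB D=YWYW B=GBGB
After move 3 (F'): F=BBGG U=WYRR R=WRYR D=OOYW L=OYOW
After move 4 (U): U=RWRY F=WRGG R=GBYR B=OYGB L=BBOW
Query: D face = OOYW

Answer: O O Y W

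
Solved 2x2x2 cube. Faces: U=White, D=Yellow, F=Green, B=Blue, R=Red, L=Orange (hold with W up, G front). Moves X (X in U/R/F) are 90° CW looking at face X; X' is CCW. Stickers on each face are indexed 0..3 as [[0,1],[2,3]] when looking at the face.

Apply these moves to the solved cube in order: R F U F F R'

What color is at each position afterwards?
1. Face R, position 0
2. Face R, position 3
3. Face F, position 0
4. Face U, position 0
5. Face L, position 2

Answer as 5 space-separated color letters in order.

After move 1 (R): R=RRRR U=WGWG F=GYGY D=YBYB B=WBWB
After move 2 (F): F=GGYY U=WGOO R=WRGR D=RRYB L=OYOB
After move 3 (U): U=OWOG F=WRYY R=WBGR B=OYWB L=GGOB
After move 4 (F): F=YWYR U=OWBG R=OBGR D=GWYB L=GROR
After move 5 (F): F=YYRW U=OWRR R=BBGR D=GOYB L=GGOW
After move 6 (R'): R=BRBG U=OWRO F=YWRR D=GYYW B=BYOB
Query 1: R[0] = B
Query 2: R[3] = G
Query 3: F[0] = Y
Query 4: U[0] = O
Query 5: L[2] = O

Answer: B G Y O O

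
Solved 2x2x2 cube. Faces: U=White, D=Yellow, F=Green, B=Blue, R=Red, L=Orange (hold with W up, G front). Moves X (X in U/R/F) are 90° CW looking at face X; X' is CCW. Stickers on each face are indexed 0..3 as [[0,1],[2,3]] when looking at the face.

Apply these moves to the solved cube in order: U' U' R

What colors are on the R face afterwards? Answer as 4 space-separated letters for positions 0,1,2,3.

Answer: R O R O

Derivation:
After move 1 (U'): U=WWWW F=OOGG R=GGRR B=RRBB L=BBOO
After move 2 (U'): U=WWWW F=BBGG R=OORR B=GGBB L=RROO
After move 3 (R): R=RORO U=WBWG F=BYGY D=YBYG B=WGWB
Query: R face = RORO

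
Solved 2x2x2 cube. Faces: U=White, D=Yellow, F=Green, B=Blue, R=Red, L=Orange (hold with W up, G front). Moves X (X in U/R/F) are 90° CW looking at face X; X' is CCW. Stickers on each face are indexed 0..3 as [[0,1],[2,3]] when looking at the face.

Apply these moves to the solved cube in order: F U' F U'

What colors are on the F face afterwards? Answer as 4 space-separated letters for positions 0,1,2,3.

After move 1 (F): F=GGGG U=WWOO R=WRWR D=RRYY L=OYOY
After move 2 (U'): U=WOWO F=OYGG R=GGWR B=WRBB L=BBOY
After move 3 (F): F=GOGY U=WOYB R=WGOR D=WGYY L=BROR
After move 4 (U'): U=OBWY F=BRGY R=GOOR B=WGBB L=WROR
Query: F face = BRGY

Answer: B R G Y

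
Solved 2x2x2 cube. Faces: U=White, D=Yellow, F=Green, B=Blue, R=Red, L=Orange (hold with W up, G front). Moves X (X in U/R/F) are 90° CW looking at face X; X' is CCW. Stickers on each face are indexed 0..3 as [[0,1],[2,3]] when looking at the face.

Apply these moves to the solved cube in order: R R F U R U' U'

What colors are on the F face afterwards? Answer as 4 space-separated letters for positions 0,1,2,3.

Answer: Y Y B W

Derivation:
After move 1 (R): R=RRRR U=WGWG F=GYGY D=YBYB B=WBWB
After move 2 (R): R=RRRR U=WYWY F=GBGB D=YWYW B=GBGB
After move 3 (F): F=GGBB U=WYOO R=WRYR D=RRYW L=OYOW
After move 4 (U): U=OWOY F=WRBB R=GBYR B=OYGB L=GGOW
After move 5 (R): R=YGRB U=OROB F=WRBW D=RGYO B=YYWB
After move 6 (U'): U=RBOO F=GGBW R=WRRB B=YGWB L=YYOW
After move 7 (U'): U=BORO F=YYBW R=GGRB B=WRWB L=YGOW
Query: F face = YYBW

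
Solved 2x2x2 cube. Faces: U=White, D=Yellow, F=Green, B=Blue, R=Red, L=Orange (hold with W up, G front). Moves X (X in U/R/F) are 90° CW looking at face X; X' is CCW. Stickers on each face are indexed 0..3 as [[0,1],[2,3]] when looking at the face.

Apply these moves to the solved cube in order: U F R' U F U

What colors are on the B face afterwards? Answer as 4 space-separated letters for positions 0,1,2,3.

Answer: G R B B

Derivation:
After move 1 (U): U=WWWW F=RRGG R=BBRR B=OOBB L=GGOO
After move 2 (F): F=GRGR U=WWOG R=WBWR D=RBYY L=GYOY
After move 3 (R'): R=BRWW U=WBOO F=GWGG D=RRYR B=YOBB
After move 4 (U): U=OWOB F=BRGG R=YOWW B=GYBB L=GWOY
After move 5 (F): F=GBGR U=OWYW R=OOBW D=WYYR L=GROR
After move 6 (U): U=YOWW F=OOGR R=GYBW B=GRBB L=GBOR
Query: B face = GRBB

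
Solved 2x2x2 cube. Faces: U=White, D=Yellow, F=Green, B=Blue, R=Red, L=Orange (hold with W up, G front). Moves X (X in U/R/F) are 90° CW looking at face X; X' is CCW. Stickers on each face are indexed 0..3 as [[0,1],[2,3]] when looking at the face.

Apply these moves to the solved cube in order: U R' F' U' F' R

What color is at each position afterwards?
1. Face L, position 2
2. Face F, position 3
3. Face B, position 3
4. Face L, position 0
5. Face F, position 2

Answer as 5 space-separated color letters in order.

Answer: O G B Y G

Derivation:
After move 1 (U): U=WWWW F=RRGG R=BBRR B=OOBB L=GGOO
After move 2 (R'): R=BRBR U=WBWO F=RWGW D=YRYG B=YOYB
After move 3 (F'): F=WWRG U=WBBB R=RRYR D=GOYG L=GOOW
After move 4 (U'): U=BBWB F=GORG R=WWYR B=RRYB L=YOOW
After move 5 (F'): F=OGGR U=BBWY R=OWGR D=OWYG L=YBOW
After move 6 (R): R=GORW U=BGWR F=OWGG D=OYYR B=YRBB
Query 1: L[2] = O
Query 2: F[3] = G
Query 3: B[3] = B
Query 4: L[0] = Y
Query 5: F[2] = G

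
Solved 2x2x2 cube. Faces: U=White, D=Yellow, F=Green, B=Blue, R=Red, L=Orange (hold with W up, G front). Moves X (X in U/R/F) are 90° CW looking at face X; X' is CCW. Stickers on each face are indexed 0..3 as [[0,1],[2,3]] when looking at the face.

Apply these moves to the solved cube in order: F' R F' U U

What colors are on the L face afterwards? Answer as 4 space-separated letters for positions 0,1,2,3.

Answer: B Y O R

Derivation:
After move 1 (F'): F=GGGG U=WWRR R=YRYR D=OOYY L=OWOW
After move 2 (R): R=YYRR U=WGRG F=GOGY D=OBYB B=RBWB
After move 3 (F'): F=OYGG U=WGYR R=BYOR D=WWYB L=OGOR
After move 4 (U): U=YWRG F=BYGG R=RBOR B=OGWB L=OYOR
After move 5 (U): U=RYGW F=RBGG R=OGOR B=OYWB L=BYOR
Query: L face = BYOR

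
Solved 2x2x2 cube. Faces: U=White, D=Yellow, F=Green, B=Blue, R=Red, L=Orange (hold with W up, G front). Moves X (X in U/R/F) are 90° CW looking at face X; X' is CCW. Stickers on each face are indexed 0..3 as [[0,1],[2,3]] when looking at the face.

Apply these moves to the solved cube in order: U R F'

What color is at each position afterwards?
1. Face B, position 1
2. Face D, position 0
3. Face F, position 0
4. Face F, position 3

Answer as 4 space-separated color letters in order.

After move 1 (U): U=WWWW F=RRGG R=BBRR B=OOBB L=GGOO
After move 2 (R): R=RBRB U=WRWG F=RYGY D=YBYO B=WOWB
After move 3 (F'): F=YYRG U=WRRR R=BBYB D=GOYO L=GGOW
Query 1: B[1] = O
Query 2: D[0] = G
Query 3: F[0] = Y
Query 4: F[3] = G

Answer: O G Y G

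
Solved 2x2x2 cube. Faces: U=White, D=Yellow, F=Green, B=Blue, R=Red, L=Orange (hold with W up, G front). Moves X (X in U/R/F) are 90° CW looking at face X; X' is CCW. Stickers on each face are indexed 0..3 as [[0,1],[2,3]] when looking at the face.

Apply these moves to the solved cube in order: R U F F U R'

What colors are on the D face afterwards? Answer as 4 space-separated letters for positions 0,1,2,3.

After move 1 (R): R=RRRR U=WGWG F=GYGY D=YBYB B=WBWB
After move 2 (U): U=WWGG F=RRGY R=WBRR B=OOWB L=GYOO
After move 3 (F): F=GRYR U=WWOY R=GBGR D=RWYB L=GYOB
After move 4 (F): F=YGRR U=WWBY R=OBYR D=GGYB L=GROW
After move 5 (U): U=BWYW F=OBRR R=OOYR B=GRWB L=YGOW
After move 6 (R'): R=OROY U=BWYG F=OWRW D=GBYR B=BRGB
Query: D face = GBYR

Answer: G B Y R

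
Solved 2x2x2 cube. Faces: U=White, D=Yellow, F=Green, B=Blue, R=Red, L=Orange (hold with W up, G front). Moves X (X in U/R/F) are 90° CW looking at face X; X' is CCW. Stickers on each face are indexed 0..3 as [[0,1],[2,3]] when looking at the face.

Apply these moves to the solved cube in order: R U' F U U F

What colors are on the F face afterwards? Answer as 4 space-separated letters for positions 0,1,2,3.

After move 1 (R): R=RRRR U=WGWG F=GYGY D=YBYB B=WBWB
After move 2 (U'): U=GGWW F=OOGY R=GYRR B=RRWB L=WBOO
After move 3 (F): F=GOYO U=GGOB R=WYWR D=RGYB L=WYOB
After move 4 (U): U=OGBG F=WYYO R=RRWR B=WYWB L=GOOB
After move 5 (U): U=BOGG F=RRYO R=WYWR B=GOWB L=WYOB
After move 6 (F): F=YROR U=BOBY R=GYGR D=WWYB L=WROG
Query: F face = YROR

Answer: Y R O R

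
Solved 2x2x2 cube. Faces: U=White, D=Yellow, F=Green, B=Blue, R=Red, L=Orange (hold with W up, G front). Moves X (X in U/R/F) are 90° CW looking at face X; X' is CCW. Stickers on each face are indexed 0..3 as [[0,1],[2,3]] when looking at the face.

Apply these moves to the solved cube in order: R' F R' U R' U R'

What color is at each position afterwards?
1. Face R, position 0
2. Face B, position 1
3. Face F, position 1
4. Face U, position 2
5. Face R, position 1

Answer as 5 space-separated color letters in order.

After move 1 (R'): R=RRRR U=WBWB F=GWGW D=YGYG B=YBYB
After move 2 (F): F=GGWW U=WBOO R=WRBR D=RRYG L=OYOG
After move 3 (R'): R=RRWB U=WYOY F=GBWO D=RGYW B=GBRB
After move 4 (U): U=OWYY F=RRWO R=GBWB B=OYRB L=GBOG
After move 5 (R'): R=BBGW U=ORYO F=RWWY D=RRYO B=WYGB
After move 6 (U): U=YOOR F=BBWY R=WYGW B=GBGB L=RWOG
After move 7 (R'): R=YWWG U=YGOG F=BOWR D=RBYY B=OBRB
Query 1: R[0] = Y
Query 2: B[1] = B
Query 3: F[1] = O
Query 4: U[2] = O
Query 5: R[1] = W

Answer: Y B O O W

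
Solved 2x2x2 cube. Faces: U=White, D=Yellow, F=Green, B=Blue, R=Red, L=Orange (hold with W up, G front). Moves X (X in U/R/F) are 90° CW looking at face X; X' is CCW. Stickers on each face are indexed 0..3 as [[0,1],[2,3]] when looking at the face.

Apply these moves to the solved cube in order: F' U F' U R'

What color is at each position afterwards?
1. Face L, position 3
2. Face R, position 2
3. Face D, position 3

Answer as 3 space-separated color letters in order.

Answer: R O G

Derivation:
After move 1 (F'): F=GGGG U=WWRR R=YRYR D=OOYY L=OWOW
After move 2 (U): U=RWRW F=YRGG R=BBYR B=OWBB L=GGOW
After move 3 (F'): F=RGYG U=RWBY R=OBOR D=GWYY L=GWOR
After move 4 (U): U=BRYW F=OBYG R=OWOR B=GWBB L=RGOR
After move 5 (R'): R=WROO U=BBYG F=ORYW D=GBYG B=YWWB
Query 1: L[3] = R
Query 2: R[2] = O
Query 3: D[3] = G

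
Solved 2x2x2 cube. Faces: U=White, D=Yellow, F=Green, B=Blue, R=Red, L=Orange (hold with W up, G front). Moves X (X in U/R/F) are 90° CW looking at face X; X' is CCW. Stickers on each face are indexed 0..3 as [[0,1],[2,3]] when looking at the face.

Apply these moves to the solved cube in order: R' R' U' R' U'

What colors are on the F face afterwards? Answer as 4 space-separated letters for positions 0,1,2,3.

Answer: G B G W

Derivation:
After move 1 (R'): R=RRRR U=WBWB F=GWGW D=YGYG B=YBYB
After move 2 (R'): R=RRRR U=WYWY F=GBGB D=YWYW B=GBGB
After move 3 (U'): U=YYWW F=OOGB R=GBRR B=RRGB L=GBOO
After move 4 (R'): R=BRGR U=YGWR F=OYGW D=YOYB B=WRWB
After move 5 (U'): U=GRYW F=GBGW R=OYGR B=BRWB L=WROO
Query: F face = GBGW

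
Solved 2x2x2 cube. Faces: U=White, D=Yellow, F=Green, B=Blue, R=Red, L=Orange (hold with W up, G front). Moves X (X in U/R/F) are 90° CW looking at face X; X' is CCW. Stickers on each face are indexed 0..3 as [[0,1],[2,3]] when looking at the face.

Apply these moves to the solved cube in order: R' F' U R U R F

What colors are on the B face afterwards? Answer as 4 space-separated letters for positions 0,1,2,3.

Answer: R W R B

Derivation:
After move 1 (R'): R=RRRR U=WBWB F=GWGW D=YGYG B=YBYB
After move 2 (F'): F=WWGG U=WBRR R=GRYR D=OOYG L=OBOW
After move 3 (U): U=RWRB F=GRGG R=YBYR B=OBYB L=WWOW
After move 4 (R): R=YYRB U=RRRG F=GOGG D=OYYO B=BBWB
After move 5 (U): U=RRGR F=YYGG R=BBRB B=WWWB L=GOOW
After move 6 (R): R=RBBB U=RYGG F=YYGO D=OWYW B=RWRB
After move 7 (F): F=GYOY U=RYWO R=GBGB D=BRYW L=GOOW
Query: B face = RWRB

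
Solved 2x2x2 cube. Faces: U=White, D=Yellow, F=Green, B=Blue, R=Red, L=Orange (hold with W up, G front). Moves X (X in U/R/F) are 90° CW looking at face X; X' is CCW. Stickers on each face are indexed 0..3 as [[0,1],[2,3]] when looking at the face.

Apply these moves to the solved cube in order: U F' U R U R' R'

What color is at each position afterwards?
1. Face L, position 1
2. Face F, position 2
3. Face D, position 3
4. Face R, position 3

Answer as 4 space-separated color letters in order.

Answer: O R B W

Derivation:
After move 1 (U): U=WWWW F=RRGG R=BBRR B=OOBB L=GGOO
After move 2 (F'): F=RGRG U=WWBR R=YBYR D=GOYY L=GWOW
After move 3 (U): U=BWRW F=YBRG R=OOYR B=GWBB L=RGOW
After move 4 (R): R=YORO U=BBRG F=YORY D=GBYG B=WWWB
After move 5 (U): U=RBGB F=YORY R=WWRO B=RGWB L=YOOW
After move 6 (R'): R=WOWR U=RWGR F=YBRB D=GOYY B=GGBB
After move 7 (R'): R=ORWW U=RBGG F=YWRR D=GBYB B=YGOB
Query 1: L[1] = O
Query 2: F[2] = R
Query 3: D[3] = B
Query 4: R[3] = W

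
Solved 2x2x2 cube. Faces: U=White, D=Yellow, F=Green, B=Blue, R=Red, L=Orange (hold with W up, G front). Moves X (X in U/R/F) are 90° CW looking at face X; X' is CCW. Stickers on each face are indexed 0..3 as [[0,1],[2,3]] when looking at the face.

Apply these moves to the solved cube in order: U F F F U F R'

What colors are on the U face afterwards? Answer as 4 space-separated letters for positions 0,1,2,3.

After move 1 (U): U=WWWW F=RRGG R=BBRR B=OOBB L=GGOO
After move 2 (F): F=GRGR U=WWOG R=WBWR D=RBYY L=GYOY
After move 3 (F): F=GGRR U=WWYY R=OBGR D=WWYY L=GROB
After move 4 (F): F=RGRG U=WWBR R=YBYR D=GOYY L=GWOW
After move 5 (U): U=BWRW F=YBRG R=OOYR B=GWBB L=RGOW
After move 6 (F): F=RYGB U=BWWG R=ROWR D=YOYY L=RGOO
After move 7 (R'): R=ORRW U=BBWG F=RWGG D=YYYB B=YWOB
Query: U face = BBWG

Answer: B B W G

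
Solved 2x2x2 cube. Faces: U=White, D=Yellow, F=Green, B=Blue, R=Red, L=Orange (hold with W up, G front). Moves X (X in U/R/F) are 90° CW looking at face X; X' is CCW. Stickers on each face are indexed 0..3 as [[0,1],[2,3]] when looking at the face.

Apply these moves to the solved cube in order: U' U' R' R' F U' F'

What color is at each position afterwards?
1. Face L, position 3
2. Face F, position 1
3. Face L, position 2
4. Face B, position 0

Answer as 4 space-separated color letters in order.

After move 1 (U'): U=WWWW F=OOGG R=GGRR B=RRBB L=BBOO
After move 2 (U'): U=WWWW F=BBGG R=OORR B=GGBB L=RROO
After move 3 (R'): R=OROR U=WBWG F=BWGW D=YBYG B=YGYB
After move 4 (R'): R=RROO U=WYWY F=BBGG D=YWYW B=GGBB
After move 5 (F): F=GBGB U=WYOR R=WRYO D=ORYW L=RYOW
After move 6 (U'): U=YRWO F=RYGB R=GBYO B=WRBB L=GGOW
After move 7 (F'): F=YBRG U=YRGY R=RBOO D=GWYW L=GOOW
Query 1: L[3] = W
Query 2: F[1] = B
Query 3: L[2] = O
Query 4: B[0] = W

Answer: W B O W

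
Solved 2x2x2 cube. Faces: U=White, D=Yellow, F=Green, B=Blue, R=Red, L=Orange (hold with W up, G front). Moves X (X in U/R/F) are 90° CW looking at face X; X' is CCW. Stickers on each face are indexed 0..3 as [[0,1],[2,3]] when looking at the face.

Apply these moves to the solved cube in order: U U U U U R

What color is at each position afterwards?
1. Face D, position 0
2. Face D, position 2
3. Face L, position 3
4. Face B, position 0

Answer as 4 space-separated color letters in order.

Answer: Y Y O W

Derivation:
After move 1 (U): U=WWWW F=RRGG R=BBRR B=OOBB L=GGOO
After move 2 (U): U=WWWW F=BBGG R=OORR B=GGBB L=RROO
After move 3 (U): U=WWWW F=OOGG R=GGRR B=RRBB L=BBOO
After move 4 (U): U=WWWW F=GGGG R=RRRR B=BBBB L=OOOO
After move 5 (U): U=WWWW F=RRGG R=BBRR B=OOBB L=GGOO
After move 6 (R): R=RBRB U=WRWG F=RYGY D=YBYO B=WOWB
Query 1: D[0] = Y
Query 2: D[2] = Y
Query 3: L[3] = O
Query 4: B[0] = W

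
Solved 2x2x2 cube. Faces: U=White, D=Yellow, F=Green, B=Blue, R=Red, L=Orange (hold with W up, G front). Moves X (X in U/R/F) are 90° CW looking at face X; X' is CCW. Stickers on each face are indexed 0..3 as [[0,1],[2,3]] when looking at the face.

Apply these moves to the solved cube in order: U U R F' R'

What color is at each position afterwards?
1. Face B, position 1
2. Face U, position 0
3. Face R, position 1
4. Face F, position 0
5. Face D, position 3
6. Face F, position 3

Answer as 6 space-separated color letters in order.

After move 1 (U): U=WWWW F=RRGG R=BBRR B=OOBB L=GGOO
After move 2 (U): U=WWWW F=BBGG R=OORR B=GGBB L=RROO
After move 3 (R): R=RORO U=WBWG F=BYGY D=YBYG B=WGWB
After move 4 (F'): F=YYBG U=WBRR R=BOYO D=ROYG L=RGOW
After move 5 (R'): R=OOBY U=WWRW F=YBBR D=RYYG B=GGOB
Query 1: B[1] = G
Query 2: U[0] = W
Query 3: R[1] = O
Query 4: F[0] = Y
Query 5: D[3] = G
Query 6: F[3] = R

Answer: G W O Y G R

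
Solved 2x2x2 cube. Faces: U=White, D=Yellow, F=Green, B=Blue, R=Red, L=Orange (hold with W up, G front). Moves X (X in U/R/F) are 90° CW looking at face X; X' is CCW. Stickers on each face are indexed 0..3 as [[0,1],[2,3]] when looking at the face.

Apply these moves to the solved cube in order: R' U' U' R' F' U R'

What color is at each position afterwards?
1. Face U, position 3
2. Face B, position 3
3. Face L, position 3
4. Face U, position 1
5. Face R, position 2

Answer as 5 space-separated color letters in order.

Answer: R B B G G

Derivation:
After move 1 (R'): R=RRRR U=WBWB F=GWGW D=YGYG B=YBYB
After move 2 (U'): U=BBWW F=OOGW R=GWRR B=RRYB L=YBOO
After move 3 (U'): U=BWBW F=YBGW R=OORR B=GWYB L=RROO
After move 4 (R'): R=OROR U=BYBG F=YWGW D=YBYW B=GWGB
After move 5 (F'): F=WWYG U=BYOO R=BRYR D=ROYW L=RGOB
After move 6 (U): U=OBOY F=BRYG R=GWYR B=RGGB L=WWOB
After move 7 (R'): R=WRGY U=OGOR F=BBYY D=RRYG B=WGOB
Query 1: U[3] = R
Query 2: B[3] = B
Query 3: L[3] = B
Query 4: U[1] = G
Query 5: R[2] = G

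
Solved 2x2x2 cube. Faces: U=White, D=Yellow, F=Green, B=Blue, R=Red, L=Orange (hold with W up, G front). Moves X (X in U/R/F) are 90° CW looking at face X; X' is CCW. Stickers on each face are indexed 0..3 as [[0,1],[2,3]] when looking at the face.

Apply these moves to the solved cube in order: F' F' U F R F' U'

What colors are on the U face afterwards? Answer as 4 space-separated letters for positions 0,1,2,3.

Answer: O R Y W

Derivation:
After move 1 (F'): F=GGGG U=WWRR R=YRYR D=OOYY L=OWOW
After move 2 (F'): F=GGGG U=WWYY R=OROR D=WWYY L=OROR
After move 3 (U): U=YWYW F=ORGG R=BBOR B=ORBB L=GGOR
After move 4 (F): F=GOGR U=YWRG R=YBWR D=OBYY L=GWOW
After move 5 (R): R=WYRB U=YORR F=GBGY D=OBYO B=GRWB
After move 6 (F'): F=BYGG U=YOWR R=BYOB D=WWYO L=GROR
After move 7 (U'): U=ORYW F=GRGG R=BYOB B=BYWB L=GROR
Query: U face = ORYW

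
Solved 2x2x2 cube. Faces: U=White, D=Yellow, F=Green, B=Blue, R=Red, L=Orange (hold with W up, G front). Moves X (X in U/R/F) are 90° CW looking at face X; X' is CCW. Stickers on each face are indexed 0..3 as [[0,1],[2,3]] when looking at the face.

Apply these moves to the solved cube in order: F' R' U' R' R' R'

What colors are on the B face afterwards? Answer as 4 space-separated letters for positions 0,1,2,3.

Answer: R R B B

Derivation:
After move 1 (F'): F=GGGG U=WWRR R=YRYR D=OOYY L=OWOW
After move 2 (R'): R=RRYY U=WBRB F=GWGR D=OGYG B=YBOB
After move 3 (U'): U=BBWR F=OWGR R=GWYY B=RROB L=YBOW
After move 4 (R'): R=WYGY U=BOWR F=OBGR D=OWYR B=GRGB
After move 5 (R'): R=YYWG U=BGWG F=OOGR D=OBYR B=RRWB
After move 6 (R'): R=YGYW U=BWWR F=OGGG D=OOYR B=RRBB
Query: B face = RRBB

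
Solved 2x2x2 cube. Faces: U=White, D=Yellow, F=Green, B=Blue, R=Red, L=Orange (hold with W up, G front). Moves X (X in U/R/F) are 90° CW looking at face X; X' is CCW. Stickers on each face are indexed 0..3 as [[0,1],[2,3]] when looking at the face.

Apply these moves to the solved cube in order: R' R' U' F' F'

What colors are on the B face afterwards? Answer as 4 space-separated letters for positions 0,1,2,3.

After move 1 (R'): R=RRRR U=WBWB F=GWGW D=YGYG B=YBYB
After move 2 (R'): R=RRRR U=WYWY F=GBGB D=YWYW B=GBGB
After move 3 (U'): U=YYWW F=OOGB R=GBRR B=RRGB L=GBOO
After move 4 (F'): F=OBOG U=YYGR R=WBYR D=BOYW L=GWOW
After move 5 (F'): F=BGOO U=YYWY R=OBBR D=WWYW L=GROG
Query: B face = RRGB

Answer: R R G B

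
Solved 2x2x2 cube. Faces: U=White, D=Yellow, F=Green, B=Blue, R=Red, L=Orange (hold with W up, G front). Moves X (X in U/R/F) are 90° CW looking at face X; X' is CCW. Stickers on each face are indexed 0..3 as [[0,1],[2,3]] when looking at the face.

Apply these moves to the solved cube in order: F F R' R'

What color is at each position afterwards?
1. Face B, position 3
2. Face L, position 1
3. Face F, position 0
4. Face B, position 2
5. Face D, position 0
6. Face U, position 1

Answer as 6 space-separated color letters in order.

After move 1 (F): F=GGGG U=WWOO R=WRWR D=RRYY L=OYOY
After move 2 (F): F=GGGG U=WWYY R=OROR D=WWYY L=OROR
After move 3 (R'): R=RROO U=WBYB F=GWGY D=WGYG B=YBWB
After move 4 (R'): R=RORO U=WWYY F=GBGB D=WWYY B=GBGB
Query 1: B[3] = B
Query 2: L[1] = R
Query 3: F[0] = G
Query 4: B[2] = G
Query 5: D[0] = W
Query 6: U[1] = W

Answer: B R G G W W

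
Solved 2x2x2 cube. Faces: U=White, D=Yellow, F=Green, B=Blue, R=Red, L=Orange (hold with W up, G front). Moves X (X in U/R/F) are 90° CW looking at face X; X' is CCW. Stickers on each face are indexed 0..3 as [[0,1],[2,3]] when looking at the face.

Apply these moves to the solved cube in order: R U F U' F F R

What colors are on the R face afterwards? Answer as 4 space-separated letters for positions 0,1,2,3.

Answer: O B R R

Derivation:
After move 1 (R): R=RRRR U=WGWG F=GYGY D=YBYB B=WBWB
After move 2 (U): U=WWGG F=RRGY R=WBRR B=OOWB L=GYOO
After move 3 (F): F=GRYR U=WWOY R=GBGR D=RWYB L=GYOB
After move 4 (U'): U=WYWO F=GYYR R=GRGR B=GBWB L=OOOB
After move 5 (F): F=YGRY U=WYBO R=WROR D=GGYB L=OROW
After move 6 (F): F=RYYG U=WYWR R=BROR D=OWYB L=OGOG
After move 7 (R): R=OBRR U=WYWG F=RWYB D=OWYG B=RBYB
Query: R face = OBRR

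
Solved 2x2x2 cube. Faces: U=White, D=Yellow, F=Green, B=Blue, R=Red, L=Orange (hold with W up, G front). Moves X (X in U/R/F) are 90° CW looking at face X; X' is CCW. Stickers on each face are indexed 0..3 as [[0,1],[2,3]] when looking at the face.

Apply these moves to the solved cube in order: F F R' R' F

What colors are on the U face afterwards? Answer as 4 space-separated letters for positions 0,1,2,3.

Answer: W W R R

Derivation:
After move 1 (F): F=GGGG U=WWOO R=WRWR D=RRYY L=OYOY
After move 2 (F): F=GGGG U=WWYY R=OROR D=WWYY L=OROR
After move 3 (R'): R=RROO U=WBYB F=GWGY D=WGYG B=YBWB
After move 4 (R'): R=RORO U=WWYY F=GBGB D=WWYY B=GBGB
After move 5 (F): F=GGBB U=WWRR R=YOYO D=RRYY L=OWOW
Query: U face = WWRR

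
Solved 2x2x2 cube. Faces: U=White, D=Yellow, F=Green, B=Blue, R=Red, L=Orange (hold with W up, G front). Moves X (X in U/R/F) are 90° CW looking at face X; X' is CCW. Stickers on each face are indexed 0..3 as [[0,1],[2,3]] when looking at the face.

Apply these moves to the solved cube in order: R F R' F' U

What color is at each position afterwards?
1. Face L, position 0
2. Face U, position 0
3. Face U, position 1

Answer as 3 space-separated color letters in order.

After move 1 (R): R=RRRR U=WGWG F=GYGY D=YBYB B=WBWB
After move 2 (F): F=GGYY U=WGOO R=WRGR D=RRYB L=OYOB
After move 3 (R'): R=RRWG U=WWOW F=GGYO D=RGYY B=BBRB
After move 4 (F'): F=GOGY U=WWRW R=GRRG D=YBYY L=OWOO
After move 5 (U): U=RWWW F=GRGY R=BBRG B=OWRB L=GOOO
Query 1: L[0] = G
Query 2: U[0] = R
Query 3: U[1] = W

Answer: G R W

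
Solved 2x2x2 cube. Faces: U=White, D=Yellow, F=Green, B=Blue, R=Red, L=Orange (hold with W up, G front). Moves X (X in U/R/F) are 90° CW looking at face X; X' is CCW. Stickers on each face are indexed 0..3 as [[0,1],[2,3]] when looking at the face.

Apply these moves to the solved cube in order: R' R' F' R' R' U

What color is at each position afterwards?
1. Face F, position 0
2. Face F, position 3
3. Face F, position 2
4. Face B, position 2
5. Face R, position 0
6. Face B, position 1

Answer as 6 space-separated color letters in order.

After move 1 (R'): R=RRRR U=WBWB F=GWGW D=YGYG B=YBYB
After move 2 (R'): R=RRRR U=WYWY F=GBGB D=YWYW B=GBGB
After move 3 (F'): F=BBGG U=WYRR R=WRYR D=OOYW L=OYOW
After move 4 (R'): R=RRWY U=WGRG F=BYGR D=OBYG B=WBOB
After move 5 (R'): R=RYRW U=WORW F=BGGG D=OYYR B=GBBB
After move 6 (U): U=RWWO F=RYGG R=GBRW B=OYBB L=BGOW
Query 1: F[0] = R
Query 2: F[3] = G
Query 3: F[2] = G
Query 4: B[2] = B
Query 5: R[0] = G
Query 6: B[1] = Y

Answer: R G G B G Y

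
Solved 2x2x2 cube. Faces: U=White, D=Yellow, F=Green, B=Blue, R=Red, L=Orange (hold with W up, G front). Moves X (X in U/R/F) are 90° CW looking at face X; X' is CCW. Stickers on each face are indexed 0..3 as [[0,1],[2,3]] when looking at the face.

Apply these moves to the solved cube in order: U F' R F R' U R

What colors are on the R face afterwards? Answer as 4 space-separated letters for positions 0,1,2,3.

Answer: B O G O

Derivation:
After move 1 (U): U=WWWW F=RRGG R=BBRR B=OOBB L=GGOO
After move 2 (F'): F=RGRG U=WWBR R=YBYR D=GOYY L=GWOW
After move 3 (R): R=YYRB U=WGBG F=RORY D=GBYO B=ROWB
After move 4 (F): F=RRYO U=WGWW R=BYGB D=RYYO L=GGOB
After move 5 (R'): R=YBBG U=WWWR F=RGYW D=RRYO B=OOYB
After move 6 (U): U=WWRW F=YBYW R=OOBG B=GGYB L=RGOB
After move 7 (R): R=BOGO U=WBRW F=YRYO D=RYYG B=WGWB
Query: R face = BOGO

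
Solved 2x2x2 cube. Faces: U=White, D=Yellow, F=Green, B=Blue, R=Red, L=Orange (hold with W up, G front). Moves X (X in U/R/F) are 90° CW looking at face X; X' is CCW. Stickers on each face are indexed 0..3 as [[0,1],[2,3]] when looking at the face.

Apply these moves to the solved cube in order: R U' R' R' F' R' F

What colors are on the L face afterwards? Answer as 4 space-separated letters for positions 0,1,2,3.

After move 1 (R): R=RRRR U=WGWG F=GYGY D=YBYB B=WBWB
After move 2 (U'): U=GGWW F=OOGY R=GYRR B=RRWB L=WBOO
After move 3 (R'): R=YRGR U=GWWR F=OGGW D=YOYY B=BRBB
After move 4 (R'): R=RRYG U=GBWB F=OWGR D=YGYW B=YROB
After move 5 (F'): F=WROG U=GBRY R=GRYG D=BOYW L=WBOW
After move 6 (R'): R=RGGY U=GORY F=WBOY D=BRYG B=WROB
After move 7 (F): F=OWYB U=GOWB R=RGYY D=GRYG L=WBOR
Query: L face = WBOR

Answer: W B O R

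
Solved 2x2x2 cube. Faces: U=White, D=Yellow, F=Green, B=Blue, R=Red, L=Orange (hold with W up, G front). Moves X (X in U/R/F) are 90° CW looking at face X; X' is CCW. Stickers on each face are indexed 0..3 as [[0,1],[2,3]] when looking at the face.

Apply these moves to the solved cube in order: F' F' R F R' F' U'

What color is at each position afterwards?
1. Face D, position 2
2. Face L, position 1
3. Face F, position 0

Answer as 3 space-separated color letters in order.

After move 1 (F'): F=GGGG U=WWRR R=YRYR D=OOYY L=OWOW
After move 2 (F'): F=GGGG U=WWYY R=OROR D=WWYY L=OROR
After move 3 (R): R=OORR U=WGYG F=GWGY D=WBYB B=YBWB
After move 4 (F): F=GGYW U=WGRR R=YOGR D=ROYB L=OWOB
After move 5 (R'): R=ORYG U=WWRY F=GGYR D=RGYW B=BBOB
After move 6 (F'): F=GRGY U=WWOY R=GRRG D=WBYW L=OYOR
After move 7 (U'): U=WYWO F=OYGY R=GRRG B=GROB L=BBOR
Query 1: D[2] = Y
Query 2: L[1] = B
Query 3: F[0] = O

Answer: Y B O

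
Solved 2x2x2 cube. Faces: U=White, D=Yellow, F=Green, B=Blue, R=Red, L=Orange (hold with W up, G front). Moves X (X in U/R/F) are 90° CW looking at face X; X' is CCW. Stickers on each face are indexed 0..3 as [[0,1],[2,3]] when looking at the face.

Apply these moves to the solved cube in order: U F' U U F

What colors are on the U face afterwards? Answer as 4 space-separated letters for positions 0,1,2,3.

Answer: R B W B

Derivation:
After move 1 (U): U=WWWW F=RRGG R=BBRR B=OOBB L=GGOO
After move 2 (F'): F=RGRG U=WWBR R=YBYR D=GOYY L=GWOW
After move 3 (U): U=BWRW F=YBRG R=OOYR B=GWBB L=RGOW
After move 4 (U): U=RBWW F=OORG R=GWYR B=RGBB L=YBOW
After move 5 (F): F=ROGO U=RBWB R=WWWR D=YGYY L=YGOO
Query: U face = RBWB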